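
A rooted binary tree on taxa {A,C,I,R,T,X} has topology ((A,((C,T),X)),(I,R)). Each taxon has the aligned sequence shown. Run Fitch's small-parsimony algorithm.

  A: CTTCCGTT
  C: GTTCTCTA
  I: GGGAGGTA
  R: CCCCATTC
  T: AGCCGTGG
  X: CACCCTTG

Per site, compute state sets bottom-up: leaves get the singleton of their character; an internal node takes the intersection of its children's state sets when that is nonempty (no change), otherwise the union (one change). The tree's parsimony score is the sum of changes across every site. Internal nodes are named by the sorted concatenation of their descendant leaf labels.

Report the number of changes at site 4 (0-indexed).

[col 0] CT: children C:{G}, T:{A} ∪→ {A,G}; cost 1
[col 0] CTX: children CT:{A,G}, X:{C} ∪→ {A,C,G}; cost 1
[col 0] ACTX: children A:{C}, CTX:{A,C,G} ∩→ {C}; cost 0
[col 0] IR: children I:{G}, R:{C} ∪→ {C,G}; cost 1
[col 0] ACIRTX: children ACTX:{C}, IR:{C,G} ∩→ {C}; cost 0
[col 1] CT: children C:{T}, T:{G} ∪→ {G,T}; cost 1
[col 1] CTX: children CT:{G,T}, X:{A} ∪→ {A,G,T}; cost 1
[col 1] ACTX: children A:{T}, CTX:{A,G,T} ∩→ {T}; cost 0
[col 1] IR: children I:{G}, R:{C} ∪→ {C,G}; cost 1
[col 1] ACIRTX: children ACTX:{T}, IR:{C,G} ∪→ {C,G,T}; cost 1
[col 2] CT: children C:{T}, T:{C} ∪→ {C,T}; cost 1
[col 2] CTX: children CT:{C,T}, X:{C} ∩→ {C}; cost 0
[col 2] ACTX: children A:{T}, CTX:{C} ∪→ {C,T}; cost 1
[col 2] IR: children I:{G}, R:{C} ∪→ {C,G}; cost 1
[col 2] ACIRTX: children ACTX:{C,T}, IR:{C,G} ∩→ {C}; cost 0
[col 3] CT: children C:{C}, T:{C} ∩→ {C}; cost 0
[col 3] CTX: children CT:{C}, X:{C} ∩→ {C}; cost 0
[col 3] ACTX: children A:{C}, CTX:{C} ∩→ {C}; cost 0
[col 3] IR: children I:{A}, R:{C} ∪→ {A,C}; cost 1
[col 3] ACIRTX: children ACTX:{C}, IR:{A,C} ∩→ {C}; cost 0
[col 4] CT: children C:{T}, T:{G} ∪→ {G,T}; cost 1
[col 4] CTX: children CT:{G,T}, X:{C} ∪→ {C,G,T}; cost 1
[col 4] ACTX: children A:{C}, CTX:{C,G,T} ∩→ {C}; cost 0
[col 4] IR: children I:{G}, R:{A} ∪→ {A,G}; cost 1
[col 4] ACIRTX: children ACTX:{C}, IR:{A,G} ∪→ {A,C,G}; cost 1
[col 5] CT: children C:{C}, T:{T} ∪→ {C,T}; cost 1
[col 5] CTX: children CT:{C,T}, X:{T} ∩→ {T}; cost 0
[col 5] ACTX: children A:{G}, CTX:{T} ∪→ {G,T}; cost 1
[col 5] IR: children I:{G}, R:{T} ∪→ {G,T}; cost 1
[col 5] ACIRTX: children ACTX:{G,T}, IR:{G,T} ∩→ {G,T}; cost 0
[col 6] CT: children C:{T}, T:{G} ∪→ {G,T}; cost 1
[col 6] CTX: children CT:{G,T}, X:{T} ∩→ {T}; cost 0
[col 6] ACTX: children A:{T}, CTX:{T} ∩→ {T}; cost 0
[col 6] IR: children I:{T}, R:{T} ∩→ {T}; cost 0
[col 6] ACIRTX: children ACTX:{T}, IR:{T} ∩→ {T}; cost 0
[col 7] CT: children C:{A}, T:{G} ∪→ {A,G}; cost 1
[col 7] CTX: children CT:{A,G}, X:{G} ∩→ {G}; cost 0
[col 7] ACTX: children A:{T}, CTX:{G} ∪→ {G,T}; cost 1
[col 7] IR: children I:{A}, R:{C} ∪→ {A,C}; cost 1
[col 7] ACIRTX: children ACTX:{G,T}, IR:{A,C} ∪→ {A,C,G,T}; cost 1
per-site changes: [3, 4, 3, 1, 4, 3, 1, 4]; total = 23

4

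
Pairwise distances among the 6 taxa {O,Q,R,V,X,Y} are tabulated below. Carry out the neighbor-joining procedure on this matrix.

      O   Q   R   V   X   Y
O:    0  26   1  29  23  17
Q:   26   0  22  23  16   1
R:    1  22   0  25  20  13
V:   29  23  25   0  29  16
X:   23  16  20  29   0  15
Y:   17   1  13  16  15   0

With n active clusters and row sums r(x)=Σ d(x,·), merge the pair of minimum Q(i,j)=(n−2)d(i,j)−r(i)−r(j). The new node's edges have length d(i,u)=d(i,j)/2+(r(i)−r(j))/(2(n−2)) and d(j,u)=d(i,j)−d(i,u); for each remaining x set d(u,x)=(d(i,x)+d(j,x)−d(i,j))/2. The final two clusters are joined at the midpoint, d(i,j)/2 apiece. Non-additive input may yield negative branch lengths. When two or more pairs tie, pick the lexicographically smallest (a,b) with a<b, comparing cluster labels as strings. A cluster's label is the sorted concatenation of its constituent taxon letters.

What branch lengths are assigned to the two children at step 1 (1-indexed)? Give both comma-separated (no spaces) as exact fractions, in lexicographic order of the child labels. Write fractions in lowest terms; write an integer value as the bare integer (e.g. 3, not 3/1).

19/8,-11/8

step 1: merge (O,R) at d=1, Q=-173; branch lengths O→19/8, R→-11/8; new cluster OR
  updated: d(OR,Q)=47/2, d(OR,V)=53/2, d(OR,X)=21, d(OR,Y)=29/2
step 2: merge (Q,Y) at d=1, Q=-107; branch lengths Q→10/3, Y→-7/3; new cluster QY
  updated: d(OR,QY)=37/2, d(QY,V)=19, d(QY,X)=15
step 3: merge (OR,X) at d=21, Q=-89; branch lengths OR→43/4, X→41/4; new cluster ORX
  updated: d(ORX,QY)=25/4, d(ORX,V)=69/4
step 4: merge (ORX,QY) at d=25/4, Q=-85/2; branch lengths ORX→9/4, QY→4; new cluster OQRXY
  updated: d(OQRXY,V)=15
step 5: merge (OQRXY,V) at d=15; branch lengths OQRXY→15/2, V→15/2; new cluster OQRVXY
final tree: ((((O:19/8,R:-11/8):43/4,X:41/4):9/4,(Q:10/3,Y:-7/3):4):15/2,V:15/2)
total length: 177/4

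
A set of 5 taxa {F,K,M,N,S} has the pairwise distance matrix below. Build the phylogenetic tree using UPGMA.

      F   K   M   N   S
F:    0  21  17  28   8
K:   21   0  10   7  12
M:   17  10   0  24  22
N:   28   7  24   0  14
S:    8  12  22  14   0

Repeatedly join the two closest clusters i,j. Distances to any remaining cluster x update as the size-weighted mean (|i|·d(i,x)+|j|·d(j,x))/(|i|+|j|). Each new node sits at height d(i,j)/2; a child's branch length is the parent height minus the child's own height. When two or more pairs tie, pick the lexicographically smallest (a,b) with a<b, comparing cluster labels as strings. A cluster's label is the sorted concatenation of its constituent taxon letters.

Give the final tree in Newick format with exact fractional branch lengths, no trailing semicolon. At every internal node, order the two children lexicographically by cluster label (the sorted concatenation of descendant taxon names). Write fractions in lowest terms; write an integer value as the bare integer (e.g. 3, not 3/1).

1. join K+N (d=7) ⇒ KN; edges |K|=7/2, |N|=7/2
  updated: d(F,KN)=49/2, d(KN,M)=17, d(KN,S)=13
2. join F+S (d=8) ⇒ FS; edges |F|=4, |S|=4
  updated: d(FS,KN)=75/4, d(FS,M)=39/2
3. join KN+M (d=17) ⇒ KMN; edges |KN|=5, |M|=17/2
  updated: d(FS,KMN)=19
4. join FS+KMN (d=19) ⇒ FKMNS; edges |FS|=11/2, |KMN|=1
final tree: ((F:4,S:4):11/2,((K:7/2,N:7/2):5,M:17/2):1)
total length: 35

((F:4,S:4):11/2,((K:7/2,N:7/2):5,M:17/2):1)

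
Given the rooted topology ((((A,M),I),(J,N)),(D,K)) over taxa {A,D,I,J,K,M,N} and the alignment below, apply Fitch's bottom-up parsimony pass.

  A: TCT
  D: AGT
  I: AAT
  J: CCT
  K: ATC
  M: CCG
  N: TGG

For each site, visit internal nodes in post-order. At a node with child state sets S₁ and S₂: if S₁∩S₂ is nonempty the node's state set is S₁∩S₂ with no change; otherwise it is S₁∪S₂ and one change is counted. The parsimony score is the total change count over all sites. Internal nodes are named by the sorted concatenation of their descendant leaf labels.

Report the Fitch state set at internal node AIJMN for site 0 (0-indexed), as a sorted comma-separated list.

C,T

site 0, node AM: A={T} ∪ M={C} → {C,T} (+1)
site 0, node AIM: AM={C,T} ∪ I={A} → {A,C,T} (+1)
site 0, node JN: J={C} ∪ N={T} → {C,T} (+1)
site 0, node AIJMN: AIM={A,C,T} ∩ JN={C,T} → {C,T} (+0)
site 0, node DK: D={A} ∩ K={A} → {A} (+0)
site 0, node ADIJKMN: AIJMN={C,T} ∪ DK={A} → {A,C,T} (+1)
site 1, node AM: A={C} ∩ M={C} → {C} (+0)
site 1, node AIM: AM={C} ∪ I={A} → {A,C} (+1)
site 1, node JN: J={C} ∪ N={G} → {C,G} (+1)
site 1, node AIJMN: AIM={A,C} ∩ JN={C,G} → {C} (+0)
site 1, node DK: D={G} ∪ K={T} → {G,T} (+1)
site 1, node ADIJKMN: AIJMN={C} ∪ DK={G,T} → {C,G,T} (+1)
site 2, node AM: A={T} ∪ M={G} → {G,T} (+1)
site 2, node AIM: AM={G,T} ∩ I={T} → {T} (+0)
site 2, node JN: J={T} ∪ N={G} → {G,T} (+1)
site 2, node AIJMN: AIM={T} ∩ JN={G,T} → {T} (+0)
site 2, node DK: D={T} ∪ K={C} → {C,T} (+1)
site 2, node ADIJKMN: AIJMN={T} ∩ DK={C,T} → {T} (+0)
per-site changes: [4, 4, 3]; total = 11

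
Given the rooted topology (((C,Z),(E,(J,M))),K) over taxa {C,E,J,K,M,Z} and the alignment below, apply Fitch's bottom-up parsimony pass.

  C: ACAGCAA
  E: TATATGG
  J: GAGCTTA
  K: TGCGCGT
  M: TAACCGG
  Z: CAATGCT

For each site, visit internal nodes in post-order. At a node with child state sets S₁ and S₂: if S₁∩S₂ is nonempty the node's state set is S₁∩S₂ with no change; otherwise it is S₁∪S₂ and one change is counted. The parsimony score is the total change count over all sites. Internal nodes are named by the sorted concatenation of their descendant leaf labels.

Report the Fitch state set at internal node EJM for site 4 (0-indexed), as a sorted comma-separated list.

T

site 0, node CZ: C={A} ∪ Z={C} → {A,C} (+1)
site 0, node JM: J={G} ∪ M={T} → {G,T} (+1)
site 0, node EJM: E={T} ∩ JM={G,T} → {T} (+0)
site 0, node CEJMZ: CZ={A,C} ∪ EJM={T} → {A,C,T} (+1)
site 0, node CEJKMZ: CEJMZ={A,C,T} ∩ K={T} → {T} (+0)
site 1, node CZ: C={C} ∪ Z={A} → {A,C} (+1)
site 1, node JM: J={A} ∩ M={A} → {A} (+0)
site 1, node EJM: E={A} ∩ JM={A} → {A} (+0)
site 1, node CEJMZ: CZ={A,C} ∩ EJM={A} → {A} (+0)
site 1, node CEJKMZ: CEJMZ={A} ∪ K={G} → {A,G} (+1)
site 2, node CZ: C={A} ∩ Z={A} → {A} (+0)
site 2, node JM: J={G} ∪ M={A} → {A,G} (+1)
site 2, node EJM: E={T} ∪ JM={A,G} → {A,G,T} (+1)
site 2, node CEJMZ: CZ={A} ∩ EJM={A,G,T} → {A} (+0)
site 2, node CEJKMZ: CEJMZ={A} ∪ K={C} → {A,C} (+1)
site 3, node CZ: C={G} ∪ Z={T} → {G,T} (+1)
site 3, node JM: J={C} ∩ M={C} → {C} (+0)
site 3, node EJM: E={A} ∪ JM={C} → {A,C} (+1)
site 3, node CEJMZ: CZ={G,T} ∪ EJM={A,C} → {A,C,G,T} (+1)
site 3, node CEJKMZ: CEJMZ={A,C,G,T} ∩ K={G} → {G} (+0)
site 4, node CZ: C={C} ∪ Z={G} → {C,G} (+1)
site 4, node JM: J={T} ∪ M={C} → {C,T} (+1)
site 4, node EJM: E={T} ∩ JM={C,T} → {T} (+0)
site 4, node CEJMZ: CZ={C,G} ∪ EJM={T} → {C,G,T} (+1)
site 4, node CEJKMZ: CEJMZ={C,G,T} ∩ K={C} → {C} (+0)
site 5, node CZ: C={A} ∪ Z={C} → {A,C} (+1)
site 5, node JM: J={T} ∪ M={G} → {G,T} (+1)
site 5, node EJM: E={G} ∩ JM={G,T} → {G} (+0)
site 5, node CEJMZ: CZ={A,C} ∪ EJM={G} → {A,C,G} (+1)
site 5, node CEJKMZ: CEJMZ={A,C,G} ∩ K={G} → {G} (+0)
site 6, node CZ: C={A} ∪ Z={T} → {A,T} (+1)
site 6, node JM: J={A} ∪ M={G} → {A,G} (+1)
site 6, node EJM: E={G} ∩ JM={A,G} → {G} (+0)
site 6, node CEJMZ: CZ={A,T} ∪ EJM={G} → {A,G,T} (+1)
site 6, node CEJKMZ: CEJMZ={A,G,T} ∩ K={T} → {T} (+0)
per-site changes: [3, 2, 3, 3, 3, 3, 3]; total = 20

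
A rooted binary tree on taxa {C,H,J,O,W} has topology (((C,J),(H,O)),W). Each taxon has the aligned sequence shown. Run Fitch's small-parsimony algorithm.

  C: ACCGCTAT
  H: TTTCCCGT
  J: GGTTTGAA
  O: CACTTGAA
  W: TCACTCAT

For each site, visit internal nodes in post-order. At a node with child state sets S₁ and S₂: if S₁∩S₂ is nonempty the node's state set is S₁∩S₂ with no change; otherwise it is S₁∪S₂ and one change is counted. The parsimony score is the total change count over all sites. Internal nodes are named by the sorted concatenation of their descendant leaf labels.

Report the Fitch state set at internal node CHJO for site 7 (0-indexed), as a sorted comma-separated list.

CJ@0: {A} ∪ {G} = {A,G} (union, +1)
HO@0: {T} ∪ {C} = {C,T} (union, +1)
CHJO@0: {A,G} ∪ {C,T} = {A,C,G,T} (union, +1)
CHJOW@0: {A,C,G,T} ∩ {T} = {T} (intersection, +0)
CJ@1: {C} ∪ {G} = {C,G} (union, +1)
HO@1: {T} ∪ {A} = {A,T} (union, +1)
CHJO@1: {C,G} ∪ {A,T} = {A,C,G,T} (union, +1)
CHJOW@1: {A,C,G,T} ∩ {C} = {C} (intersection, +0)
CJ@2: {C} ∪ {T} = {C,T} (union, +1)
HO@2: {T} ∪ {C} = {C,T} (union, +1)
CHJO@2: {C,T} ∩ {C,T} = {C,T} (intersection, +0)
CHJOW@2: {C,T} ∪ {A} = {A,C,T} (union, +1)
CJ@3: {G} ∪ {T} = {G,T} (union, +1)
HO@3: {C} ∪ {T} = {C,T} (union, +1)
CHJO@3: {G,T} ∩ {C,T} = {T} (intersection, +0)
CHJOW@3: {T} ∪ {C} = {C,T} (union, +1)
CJ@4: {C} ∪ {T} = {C,T} (union, +1)
HO@4: {C} ∪ {T} = {C,T} (union, +1)
CHJO@4: {C,T} ∩ {C,T} = {C,T} (intersection, +0)
CHJOW@4: {C,T} ∩ {T} = {T} (intersection, +0)
CJ@5: {T} ∪ {G} = {G,T} (union, +1)
HO@5: {C} ∪ {G} = {C,G} (union, +1)
CHJO@5: {G,T} ∩ {C,G} = {G} (intersection, +0)
CHJOW@5: {G} ∪ {C} = {C,G} (union, +1)
CJ@6: {A} ∩ {A} = {A} (intersection, +0)
HO@6: {G} ∪ {A} = {A,G} (union, +1)
CHJO@6: {A} ∩ {A,G} = {A} (intersection, +0)
CHJOW@6: {A} ∩ {A} = {A} (intersection, +0)
CJ@7: {T} ∪ {A} = {A,T} (union, +1)
HO@7: {T} ∪ {A} = {A,T} (union, +1)
CHJO@7: {A,T} ∩ {A,T} = {A,T} (intersection, +0)
CHJOW@7: {A,T} ∩ {T} = {T} (intersection, +0)
per-site changes: [3, 3, 3, 3, 2, 3, 1, 2]; total = 20

A,T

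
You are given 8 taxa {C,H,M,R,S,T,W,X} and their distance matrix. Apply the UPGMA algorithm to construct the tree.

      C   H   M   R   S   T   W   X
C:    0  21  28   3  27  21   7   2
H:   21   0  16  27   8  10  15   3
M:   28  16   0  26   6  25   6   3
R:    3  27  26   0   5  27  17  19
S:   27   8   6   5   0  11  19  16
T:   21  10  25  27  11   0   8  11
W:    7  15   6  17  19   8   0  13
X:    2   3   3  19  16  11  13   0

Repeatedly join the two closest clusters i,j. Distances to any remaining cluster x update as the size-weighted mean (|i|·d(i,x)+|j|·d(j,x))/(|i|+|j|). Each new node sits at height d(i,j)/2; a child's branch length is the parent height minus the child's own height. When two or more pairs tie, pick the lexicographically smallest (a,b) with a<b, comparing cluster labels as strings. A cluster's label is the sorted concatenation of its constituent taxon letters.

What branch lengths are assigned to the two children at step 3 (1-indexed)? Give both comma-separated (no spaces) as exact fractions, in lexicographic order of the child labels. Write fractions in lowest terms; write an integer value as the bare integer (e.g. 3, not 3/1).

3,3

1. join C+X (d=2) ⇒ CX; edges |C|=1, |X|=1
  updated: d(CX,H)=12, d(CX,M)=31/2, d(CX,R)=11, d(CX,S)=43/2, d(CX,T)=16, d(CX,W)=10
2. join R+S (d=5) ⇒ RS; edges |R|=5/2, |S|=5/2
  updated: d(CX,RS)=65/4, d(H,RS)=35/2, d(M,RS)=16, d(RS,T)=19, d(RS,W)=18
3. join M+W (d=6) ⇒ MW; edges |M|=3, |W|=3
  updated: d(CX,MW)=51/4, d(H,MW)=31/2, d(MW,RS)=17, d(MW,T)=33/2
4. join H+T (d=10) ⇒ HT; edges |H|=5, |T|=5
  updated: d(CX,HT)=14, d(HT,MW)=16, d(HT,RS)=73/4
5. join CX+MW (d=51/4) ⇒ CMWX; edges |CX|=43/8, |MW|=27/8
  updated: d(CMWX,HT)=15, d(CMWX,RS)=133/8
6. join CMWX+HT (d=15) ⇒ CHMTWX; edges |CMWX|=9/8, |HT|=5/2
  updated: d(CHMTWX,RS)=103/6
7. join CHMTWX+RS (d=103/6) ⇒ CHMRSTWX; edges |CHMTWX|=13/12, |RS|=73/12
final tree: ((((C:1,X:1):43/8,(M:3,W:3):27/8):9/8,(H:5,T:5):5/2):13/12,(R:5/2,S:5/2):73/12)
total length: 1021/24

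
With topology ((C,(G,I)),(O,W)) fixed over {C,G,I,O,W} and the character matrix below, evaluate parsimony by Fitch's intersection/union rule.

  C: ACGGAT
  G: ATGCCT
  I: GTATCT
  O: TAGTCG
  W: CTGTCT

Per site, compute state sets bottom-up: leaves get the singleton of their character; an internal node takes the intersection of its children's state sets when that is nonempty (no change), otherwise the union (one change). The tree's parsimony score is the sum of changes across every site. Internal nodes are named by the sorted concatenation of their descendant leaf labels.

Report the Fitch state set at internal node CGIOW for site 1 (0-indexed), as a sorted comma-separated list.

T

site 0, node GI: G={A} ∪ I={G} → {A,G} (+1)
site 0, node CGI: C={A} ∩ GI={A,G} → {A} (+0)
site 0, node OW: O={T} ∪ W={C} → {C,T} (+1)
site 0, node CGIOW: CGI={A} ∪ OW={C,T} → {A,C,T} (+1)
site 1, node GI: G={T} ∩ I={T} → {T} (+0)
site 1, node CGI: C={C} ∪ GI={T} → {C,T} (+1)
site 1, node OW: O={A} ∪ W={T} → {A,T} (+1)
site 1, node CGIOW: CGI={C,T} ∩ OW={A,T} → {T} (+0)
site 2, node GI: G={G} ∪ I={A} → {A,G} (+1)
site 2, node CGI: C={G} ∩ GI={A,G} → {G} (+0)
site 2, node OW: O={G} ∩ W={G} → {G} (+0)
site 2, node CGIOW: CGI={G} ∩ OW={G} → {G} (+0)
site 3, node GI: G={C} ∪ I={T} → {C,T} (+1)
site 3, node CGI: C={G} ∪ GI={C,T} → {C,G,T} (+1)
site 3, node OW: O={T} ∩ W={T} → {T} (+0)
site 3, node CGIOW: CGI={C,G,T} ∩ OW={T} → {T} (+0)
site 4, node GI: G={C} ∩ I={C} → {C} (+0)
site 4, node CGI: C={A} ∪ GI={C} → {A,C} (+1)
site 4, node OW: O={C} ∩ W={C} → {C} (+0)
site 4, node CGIOW: CGI={A,C} ∩ OW={C} → {C} (+0)
site 5, node GI: G={T} ∩ I={T} → {T} (+0)
site 5, node CGI: C={T} ∩ GI={T} → {T} (+0)
site 5, node OW: O={G} ∪ W={T} → {G,T} (+1)
site 5, node CGIOW: CGI={T} ∩ OW={G,T} → {T} (+0)
per-site changes: [3, 2, 1, 2, 1, 1]; total = 10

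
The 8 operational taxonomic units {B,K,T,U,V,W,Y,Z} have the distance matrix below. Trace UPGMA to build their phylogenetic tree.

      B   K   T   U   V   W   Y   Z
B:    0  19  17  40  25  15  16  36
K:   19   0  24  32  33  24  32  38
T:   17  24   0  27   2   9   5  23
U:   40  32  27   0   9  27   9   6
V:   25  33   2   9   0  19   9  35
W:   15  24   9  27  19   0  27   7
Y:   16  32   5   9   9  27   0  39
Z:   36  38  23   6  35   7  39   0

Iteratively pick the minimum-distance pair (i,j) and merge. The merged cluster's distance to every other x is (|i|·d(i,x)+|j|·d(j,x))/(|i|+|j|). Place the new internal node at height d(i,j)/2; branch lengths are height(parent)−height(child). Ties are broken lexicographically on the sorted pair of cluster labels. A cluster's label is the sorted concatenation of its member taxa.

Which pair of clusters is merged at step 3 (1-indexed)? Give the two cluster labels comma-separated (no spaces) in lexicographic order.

TV,Y

iteration 1: select T,V (d=2); attach at lengths (1, 1); label the merged cluster TV
  updated: d(B,TV)=21, d(K,TV)=57/2, d(TV,U)=18, d(TV,W)=14, d(TV,Y)=7, d(TV,Z)=29
iteration 2: select U,Z (d=6); attach at lengths (3, 3); label the merged cluster UZ
  updated: d(B,UZ)=38, d(K,UZ)=35, d(TV,UZ)=47/2, d(UZ,W)=17, d(UZ,Y)=24
iteration 3: select TV,Y (d=7); attach at lengths (5/2, 7/2); label the merged cluster TVY
  updated: d(B,TVY)=58/3, d(K,TVY)=89/3, d(TVY,UZ)=71/3, d(TVY,W)=55/3
iteration 4: select B,W (d=15); attach at lengths (15/2, 15/2); label the merged cluster BW
  updated: d(BW,K)=43/2, d(BW,TVY)=113/6, d(BW,UZ)=55/2
iteration 5: select BW,TVY (d=113/6); attach at lengths (23/12, 71/12); label the merged cluster BTVWY
  updated: d(BTVWY,K)=132/5, d(BTVWY,UZ)=126/5
iteration 6: select BTVWY,UZ (d=126/5); attach at lengths (191/60, 48/5); label the merged cluster BTUVWYZ
  updated: d(BTUVWYZ,K)=202/7
iteration 7: select BTUVWYZ,K (d=202/7); attach at lengths (64/35, 101/7); label the merged cluster BKTUVWYZ
final tree: ((((B:15/2,W:15/2):23/12,((T:1,V:1):5/2,Y:7/2):71/12):191/60,(U:3,Z:3):48/5):64/35,K:101/7)
total length: 27667/420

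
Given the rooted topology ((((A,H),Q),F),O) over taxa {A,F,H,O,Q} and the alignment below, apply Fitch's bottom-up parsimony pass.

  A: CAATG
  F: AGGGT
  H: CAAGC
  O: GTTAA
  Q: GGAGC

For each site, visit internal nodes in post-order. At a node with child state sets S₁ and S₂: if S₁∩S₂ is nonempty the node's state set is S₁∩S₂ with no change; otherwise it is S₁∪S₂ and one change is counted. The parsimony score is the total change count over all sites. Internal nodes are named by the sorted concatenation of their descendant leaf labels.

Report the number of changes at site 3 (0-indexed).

AH@0: {C} ∩ {C} = {C} (intersection, +0)
AHQ@0: {C} ∪ {G} = {C,G} (union, +1)
AFHQ@0: {C,G} ∪ {A} = {A,C,G} (union, +1)
AFHOQ@0: {A,C,G} ∩ {G} = {G} (intersection, +0)
AH@1: {A} ∩ {A} = {A} (intersection, +0)
AHQ@1: {A} ∪ {G} = {A,G} (union, +1)
AFHQ@1: {A,G} ∩ {G} = {G} (intersection, +0)
AFHOQ@1: {G} ∪ {T} = {G,T} (union, +1)
AH@2: {A} ∩ {A} = {A} (intersection, +0)
AHQ@2: {A} ∩ {A} = {A} (intersection, +0)
AFHQ@2: {A} ∪ {G} = {A,G} (union, +1)
AFHOQ@2: {A,G} ∪ {T} = {A,G,T} (union, +1)
AH@3: {T} ∪ {G} = {G,T} (union, +1)
AHQ@3: {G,T} ∩ {G} = {G} (intersection, +0)
AFHQ@3: {G} ∩ {G} = {G} (intersection, +0)
AFHOQ@3: {G} ∪ {A} = {A,G} (union, +1)
AH@4: {G} ∪ {C} = {C,G} (union, +1)
AHQ@4: {C,G} ∩ {C} = {C} (intersection, +0)
AFHQ@4: {C} ∪ {T} = {C,T} (union, +1)
AFHOQ@4: {C,T} ∪ {A} = {A,C,T} (union, +1)
per-site changes: [2, 2, 2, 2, 3]; total = 11

2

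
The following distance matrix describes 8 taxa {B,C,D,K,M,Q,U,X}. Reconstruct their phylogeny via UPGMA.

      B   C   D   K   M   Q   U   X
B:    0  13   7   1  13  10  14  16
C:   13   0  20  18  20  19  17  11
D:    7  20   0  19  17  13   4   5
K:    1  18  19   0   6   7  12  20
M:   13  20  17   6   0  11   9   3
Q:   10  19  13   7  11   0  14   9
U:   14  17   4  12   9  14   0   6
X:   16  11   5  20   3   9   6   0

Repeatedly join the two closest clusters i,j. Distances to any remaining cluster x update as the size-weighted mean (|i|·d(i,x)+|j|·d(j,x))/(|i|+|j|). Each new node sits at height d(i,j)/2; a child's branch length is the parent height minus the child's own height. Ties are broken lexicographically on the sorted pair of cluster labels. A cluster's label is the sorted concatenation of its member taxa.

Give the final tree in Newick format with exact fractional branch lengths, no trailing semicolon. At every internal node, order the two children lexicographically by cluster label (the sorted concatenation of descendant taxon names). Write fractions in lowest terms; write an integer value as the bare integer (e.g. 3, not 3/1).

step 1: merge (B,K) at d=1; branch lengths B→1/2, K→1/2; new cluster BK
  updated: d(BK,C)=31/2, d(BK,D)=13, d(BK,M)=19/2, d(BK,Q)=17/2, d(BK,U)=13, d(BK,X)=18
step 2: merge (M,X) at d=3; branch lengths M→3/2, X→3/2; new cluster MX
  updated: d(BK,MX)=55/4, d(C,MX)=31/2, d(D,MX)=11, d(MX,Q)=10, d(MX,U)=15/2
step 3: merge (D,U) at d=4; branch lengths D→2, U→2; new cluster DU
  updated: d(BK,DU)=13, d(C,DU)=37/2, d(DU,MX)=37/4, d(DU,Q)=27/2
step 4: merge (BK,Q) at d=17/2; branch lengths BK→15/4, Q→17/4; new cluster BKQ
  updated: d(BKQ,C)=50/3, d(BKQ,DU)=79/6, d(BKQ,MX)=25/2
step 5: merge (DU,MX) at d=37/4; branch lengths DU→21/8, MX→25/8; new cluster DMUX
  updated: d(BKQ,DMUX)=77/6, d(C,DMUX)=17
step 6: merge (BKQ,DMUX) at d=77/6; branch lengths BKQ→13/6, DMUX→43/24; new cluster BDKMQUX
  updated: d(BDKMQUX,C)=118/7
step 7: merge (BDKMQUX,C) at d=118/7; branch lengths BDKMQUX→169/84, C→59/7; new cluster BCDKMQUX
final tree: ((((B:1/2,K:1/2):15/4,Q:17/4):13/6,((D:2,U:2):21/8,(M:3/2,X:3/2):25/8):43/24):169/84,C:59/7)
total length: 6073/168

((((B:1/2,K:1/2):15/4,Q:17/4):13/6,((D:2,U:2):21/8,(M:3/2,X:3/2):25/8):43/24):169/84,C:59/7)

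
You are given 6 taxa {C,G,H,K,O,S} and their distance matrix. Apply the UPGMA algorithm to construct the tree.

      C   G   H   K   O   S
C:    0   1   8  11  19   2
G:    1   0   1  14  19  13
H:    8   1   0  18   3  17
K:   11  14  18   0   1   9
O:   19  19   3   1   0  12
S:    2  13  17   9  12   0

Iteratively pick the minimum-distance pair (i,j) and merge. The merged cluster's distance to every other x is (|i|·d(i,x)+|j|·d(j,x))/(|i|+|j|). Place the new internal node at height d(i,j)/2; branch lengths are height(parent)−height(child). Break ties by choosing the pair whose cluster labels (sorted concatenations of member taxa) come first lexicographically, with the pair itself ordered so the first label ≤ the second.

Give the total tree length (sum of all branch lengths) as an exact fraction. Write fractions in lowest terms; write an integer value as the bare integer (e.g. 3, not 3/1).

385/18

1. join C+G (d=1) ⇒ CG; edges |C|=1/2, |G|=1/2
  updated: d(CG,H)=9/2, d(CG,K)=25/2, d(CG,O)=19, d(CG,S)=15/2
2. join K+O (d=1) ⇒ KO; edges |K|=1/2, |O|=1/2
  updated: d(CG,KO)=63/4, d(H,KO)=21/2, d(KO,S)=21/2
3. join CG+H (d=9/2) ⇒ CGH; edges |CG|=7/4, |H|=9/4
  updated: d(CGH,KO)=14, d(CGH,S)=32/3
4. join KO+S (d=21/2) ⇒ KOS; edges |KO|=19/4, |S|=21/4
  updated: d(CGH,KOS)=116/9
5. join CGH+KOS (d=116/9) ⇒ CGHKOS; edges |CGH|=151/36, |KOS|=43/36
final tree: (((C:1/2,G:1/2):7/4,H:9/4):151/36,((K:1/2,O:1/2):19/4,S:21/4):43/36)
total length: 385/18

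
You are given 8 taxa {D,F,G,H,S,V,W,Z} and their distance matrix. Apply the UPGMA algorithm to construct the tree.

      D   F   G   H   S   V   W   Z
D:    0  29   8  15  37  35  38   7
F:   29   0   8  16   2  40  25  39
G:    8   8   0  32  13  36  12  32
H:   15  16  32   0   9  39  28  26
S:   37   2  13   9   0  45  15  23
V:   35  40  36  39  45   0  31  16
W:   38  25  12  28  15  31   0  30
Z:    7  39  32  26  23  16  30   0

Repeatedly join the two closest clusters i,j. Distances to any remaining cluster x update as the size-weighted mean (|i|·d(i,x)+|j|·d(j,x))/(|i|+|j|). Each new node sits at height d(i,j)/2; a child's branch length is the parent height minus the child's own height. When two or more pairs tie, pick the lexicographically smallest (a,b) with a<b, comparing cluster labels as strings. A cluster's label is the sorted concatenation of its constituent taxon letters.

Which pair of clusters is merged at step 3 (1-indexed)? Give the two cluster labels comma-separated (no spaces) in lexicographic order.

iteration 1: select F,S (d=2); attach at lengths (1, 1); label the merged cluster FS
  updated: d(D,FS)=33, d(FS,G)=21/2, d(FS,H)=25/2, d(FS,V)=85/2, d(FS,W)=20, d(FS,Z)=31
iteration 2: select D,Z (d=7); attach at lengths (7/2, 7/2); label the merged cluster DZ
  updated: d(DZ,FS)=32, d(DZ,G)=20, d(DZ,H)=41/2, d(DZ,V)=51/2, d(DZ,W)=34
iteration 3: select FS,G (d=21/2); attach at lengths (17/4, 21/4); label the merged cluster FGS
  updated: d(DZ,FGS)=28, d(FGS,H)=19, d(FGS,V)=121/3, d(FGS,W)=52/3
iteration 4: select FGS,W (d=52/3); attach at lengths (41/12, 26/3); label the merged cluster FGSW
  updated: d(DZ,FGSW)=59/2, d(FGSW,H)=85/4, d(FGSW,V)=38
iteration 5: select DZ,H (d=41/2); attach at lengths (27/4, 41/4); label the merged cluster DHZ
  updated: d(DHZ,FGSW)=107/4, d(DHZ,V)=30
iteration 6: select DHZ,FGSW (d=107/4); attach at lengths (25/8, 113/24); label the merged cluster DFGHSWZ
  updated: d(DFGHSWZ,V)=242/7
iteration 7: select DFGHSWZ,V (d=242/7); attach at lengths (219/56, 121/7); label the merged cluster DFGHSVWZ
final tree: ((((D:7/2,Z:7/2):27/4,H:41/4):25/8,(((F:1,S:1):17/4,G:21/4):41/12,W:26/3):113/24):219/56,V:121/7)
total length: 12871/168

FS,G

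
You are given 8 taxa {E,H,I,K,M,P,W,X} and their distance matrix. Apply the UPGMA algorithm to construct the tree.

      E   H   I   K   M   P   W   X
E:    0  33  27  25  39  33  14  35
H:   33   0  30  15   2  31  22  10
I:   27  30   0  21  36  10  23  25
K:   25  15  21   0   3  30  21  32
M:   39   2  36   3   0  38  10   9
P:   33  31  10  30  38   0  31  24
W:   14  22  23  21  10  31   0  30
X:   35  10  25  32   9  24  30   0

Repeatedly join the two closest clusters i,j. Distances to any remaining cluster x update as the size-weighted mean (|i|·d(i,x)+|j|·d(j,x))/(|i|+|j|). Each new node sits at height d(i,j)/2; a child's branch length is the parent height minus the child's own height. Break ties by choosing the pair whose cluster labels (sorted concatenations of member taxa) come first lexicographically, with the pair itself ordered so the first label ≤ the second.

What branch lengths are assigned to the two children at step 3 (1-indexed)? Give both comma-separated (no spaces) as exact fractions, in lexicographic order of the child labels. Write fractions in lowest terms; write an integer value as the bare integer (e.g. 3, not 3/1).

5,5

iteration 1: select H,M (d=2); attach at lengths (1, 1); label the merged cluster HM
  updated: d(E,HM)=36, d(HM,I)=33, d(HM,K)=9, d(HM,P)=69/2, d(HM,W)=16, d(HM,X)=19/2
iteration 2: select HM,K (d=9); attach at lengths (7/2, 9/2); label the merged cluster HKM
  updated: d(E,HKM)=97/3, d(HKM,I)=29, d(HKM,P)=33, d(HKM,W)=53/3, d(HKM,X)=17
iteration 3: select I,P (d=10); attach at lengths (5, 5); label the merged cluster IP
  updated: d(E,IP)=30, d(HKM,IP)=31, d(IP,W)=27, d(IP,X)=49/2
iteration 4: select E,W (d=14); attach at lengths (7, 7); label the merged cluster EW
  updated: d(EW,HKM)=25, d(EW,IP)=57/2, d(EW,X)=65/2
iteration 5: select HKM,X (d=17); attach at lengths (4, 17/2); label the merged cluster HKMX
  updated: d(EW,HKMX)=215/8, d(HKMX,IP)=235/8
iteration 6: select EW,HKMX (d=215/8); attach at lengths (103/16, 79/16); label the merged cluster EHKMWX
  updated: d(EHKMWX,IP)=349/12
iteration 7: select EHKMWX,IP (d=349/12); attach at lengths (53/48, 229/24); label the merged cluster EHIKMPWX
final tree: (((E:7,W:7):103/16,(((H:1,M:1):7/2,K:9/2):4,X:17/2):79/16):53/48,(I:5,P:5):229/24)
total length: 3289/48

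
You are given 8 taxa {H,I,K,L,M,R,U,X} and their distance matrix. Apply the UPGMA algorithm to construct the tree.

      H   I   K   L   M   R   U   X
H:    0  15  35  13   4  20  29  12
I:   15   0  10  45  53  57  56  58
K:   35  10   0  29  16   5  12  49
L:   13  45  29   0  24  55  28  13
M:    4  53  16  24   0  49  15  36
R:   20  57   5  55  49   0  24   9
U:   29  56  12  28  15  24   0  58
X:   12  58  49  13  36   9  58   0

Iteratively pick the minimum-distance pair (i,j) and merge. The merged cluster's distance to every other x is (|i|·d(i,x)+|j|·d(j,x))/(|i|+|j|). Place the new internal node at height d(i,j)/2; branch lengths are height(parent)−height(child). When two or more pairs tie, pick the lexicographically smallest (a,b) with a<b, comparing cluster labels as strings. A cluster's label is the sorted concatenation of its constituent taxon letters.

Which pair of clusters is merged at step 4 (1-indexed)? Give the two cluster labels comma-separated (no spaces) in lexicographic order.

KR,U

iteration 1: select H,M (d=4); attach at lengths (2, 2); label the merged cluster HM
  updated: d(HM,I)=34, d(HM,K)=51/2, d(HM,L)=37/2, d(HM,R)=69/2, d(HM,U)=22, d(HM,X)=24
iteration 2: select K,R (d=5); attach at lengths (5/2, 5/2); label the merged cluster KR
  updated: d(HM,KR)=30, d(I,KR)=67/2, d(KR,L)=42, d(KR,U)=18, d(KR,X)=29
iteration 3: select L,X (d=13); attach at lengths (13/2, 13/2); label the merged cluster LX
  updated: d(HM,LX)=85/4, d(I,LX)=103/2, d(KR,LX)=71/2, d(LX,U)=43
iteration 4: select KR,U (d=18); attach at lengths (13/2, 9); label the merged cluster KRU
  updated: d(HM,KRU)=82/3, d(I,KRU)=41, d(KRU,LX)=38
iteration 5: select HM,LX (d=85/4); attach at lengths (69/8, 33/8); label the merged cluster HLMX
  updated: d(HLMX,I)=171/4, d(HLMX,KRU)=98/3
iteration 6: select HLMX,KRU (d=98/3); attach at lengths (137/24, 22/3); label the merged cluster HKLMRUX
  updated: d(HKLMRUX,I)=42
iteration 7: select HKLMRUX,I (d=42); attach at lengths (14/3, 21); label the merged cluster HIKLMRUX
final tree: ((((H:2,M:2):69/8,(L:13/2,X:13/2):33/8):137/24,((K:5/2,R:5/2):13/2,U:9):22/3):14/3,I:21)
total length: 2135/24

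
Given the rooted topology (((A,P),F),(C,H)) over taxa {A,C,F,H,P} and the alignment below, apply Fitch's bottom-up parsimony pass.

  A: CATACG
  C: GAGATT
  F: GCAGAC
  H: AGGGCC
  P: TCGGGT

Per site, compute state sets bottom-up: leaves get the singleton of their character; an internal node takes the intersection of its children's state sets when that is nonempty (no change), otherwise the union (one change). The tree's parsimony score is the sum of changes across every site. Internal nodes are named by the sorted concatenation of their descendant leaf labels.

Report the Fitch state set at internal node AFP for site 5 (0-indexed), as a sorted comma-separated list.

C,G,T

site 0, node AP: A={C} ∪ P={T} → {C,T} (+1)
site 0, node AFP: AP={C,T} ∪ F={G} → {C,G,T} (+1)
site 0, node CH: C={G} ∪ H={A} → {A,G} (+1)
site 0, node ACFHP: AFP={C,G,T} ∩ CH={A,G} → {G} (+0)
site 1, node AP: A={A} ∪ P={C} → {A,C} (+1)
site 1, node AFP: AP={A,C} ∩ F={C} → {C} (+0)
site 1, node CH: C={A} ∪ H={G} → {A,G} (+1)
site 1, node ACFHP: AFP={C} ∪ CH={A,G} → {A,C,G} (+1)
site 2, node AP: A={T} ∪ P={G} → {G,T} (+1)
site 2, node AFP: AP={G,T} ∪ F={A} → {A,G,T} (+1)
site 2, node CH: C={G} ∩ H={G} → {G} (+0)
site 2, node ACFHP: AFP={A,G,T} ∩ CH={G} → {G} (+0)
site 3, node AP: A={A} ∪ P={G} → {A,G} (+1)
site 3, node AFP: AP={A,G} ∩ F={G} → {G} (+0)
site 3, node CH: C={A} ∪ H={G} → {A,G} (+1)
site 3, node ACFHP: AFP={G} ∩ CH={A,G} → {G} (+0)
site 4, node AP: A={C} ∪ P={G} → {C,G} (+1)
site 4, node AFP: AP={C,G} ∪ F={A} → {A,C,G} (+1)
site 4, node CH: C={T} ∪ H={C} → {C,T} (+1)
site 4, node ACFHP: AFP={A,C,G} ∩ CH={C,T} → {C} (+0)
site 5, node AP: A={G} ∪ P={T} → {G,T} (+1)
site 5, node AFP: AP={G,T} ∪ F={C} → {C,G,T} (+1)
site 5, node CH: C={T} ∪ H={C} → {C,T} (+1)
site 5, node ACFHP: AFP={C,G,T} ∩ CH={C,T} → {C,T} (+0)
per-site changes: [3, 3, 2, 2, 3, 3]; total = 16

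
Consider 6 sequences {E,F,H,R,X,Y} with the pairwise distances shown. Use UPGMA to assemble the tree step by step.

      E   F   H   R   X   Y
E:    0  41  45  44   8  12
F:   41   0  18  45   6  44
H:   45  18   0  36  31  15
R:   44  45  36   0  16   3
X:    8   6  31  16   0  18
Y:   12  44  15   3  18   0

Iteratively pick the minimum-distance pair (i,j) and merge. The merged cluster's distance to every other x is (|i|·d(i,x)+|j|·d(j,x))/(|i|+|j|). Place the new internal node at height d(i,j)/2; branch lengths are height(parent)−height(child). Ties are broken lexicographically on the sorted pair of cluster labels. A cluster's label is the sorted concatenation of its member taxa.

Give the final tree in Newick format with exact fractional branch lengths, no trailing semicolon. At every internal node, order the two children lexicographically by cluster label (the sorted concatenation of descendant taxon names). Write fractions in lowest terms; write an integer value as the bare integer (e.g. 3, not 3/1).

((E:49/4,(F:3,X:3):37/4):35/12,(H:51/4,(R:3/2,Y:3/2):45/4):29/12)

iteration 1: select R,Y (d=3); attach at lengths (3/2, 3/2); label the merged cluster RY
  updated: d(E,RY)=28, d(F,RY)=89/2, d(H,RY)=51/2, d(RY,X)=17
iteration 2: select F,X (d=6); attach at lengths (3, 3); label the merged cluster FX
  updated: d(E,FX)=49/2, d(FX,H)=49/2, d(FX,RY)=123/4
iteration 3: select E,FX (d=49/2); attach at lengths (49/4, 37/4); label the merged cluster EFX
  updated: d(EFX,H)=94/3, d(EFX,RY)=179/6
iteration 4: select H,RY (d=51/2); attach at lengths (51/4, 45/4); label the merged cluster HRY
  updated: d(EFX,HRY)=91/3
iteration 5: select EFX,HRY (d=91/3); attach at lengths (35/12, 29/12); label the merged cluster EFHRXY
final tree: ((E:49/4,(F:3,X:3):37/4):35/12,(H:51/4,(R:3/2,Y:3/2):45/4):29/12)
total length: 359/6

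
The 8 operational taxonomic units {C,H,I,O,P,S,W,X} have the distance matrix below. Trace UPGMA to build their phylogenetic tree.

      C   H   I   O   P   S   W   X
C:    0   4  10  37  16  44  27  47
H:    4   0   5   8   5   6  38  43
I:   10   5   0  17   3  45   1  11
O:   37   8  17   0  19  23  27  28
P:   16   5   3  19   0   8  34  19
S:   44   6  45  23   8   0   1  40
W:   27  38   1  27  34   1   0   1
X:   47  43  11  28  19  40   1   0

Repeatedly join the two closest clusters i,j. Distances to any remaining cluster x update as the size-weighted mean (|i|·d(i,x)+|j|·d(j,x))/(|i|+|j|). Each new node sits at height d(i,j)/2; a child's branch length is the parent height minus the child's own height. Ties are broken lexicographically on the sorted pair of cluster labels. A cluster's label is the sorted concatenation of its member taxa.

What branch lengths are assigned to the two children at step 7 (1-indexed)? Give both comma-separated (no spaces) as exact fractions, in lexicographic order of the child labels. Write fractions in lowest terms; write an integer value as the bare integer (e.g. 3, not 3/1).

iteration 1: select I,W (d=1); attach at lengths (1/2, 1/2); label the merged cluster IW
  updated: d(C,IW)=37/2, d(H,IW)=43/2, d(IW,O)=22, d(IW,P)=37/2, d(IW,S)=23, d(IW,X)=6
iteration 2: select C,H (d=4); attach at lengths (2, 2); label the merged cluster CH
  updated: d(CH,IW)=20, d(CH,O)=45/2, d(CH,P)=21/2, d(CH,S)=25, d(CH,X)=45
iteration 3: select IW,X (d=6); attach at lengths (5/2, 3); label the merged cluster IWX
  updated: d(CH,IWX)=85/3, d(IWX,O)=24, d(IWX,P)=56/3, d(IWX,S)=86/3
iteration 4: select P,S (d=8); attach at lengths (4, 4); label the merged cluster PS
  updated: d(CH,PS)=71/4, d(IWX,PS)=71/3, d(O,PS)=21
iteration 5: select CH,PS (d=71/4); attach at lengths (55/8, 39/8); label the merged cluster CHPS
  updated: d(CHPS,IWX)=26, d(CHPS,O)=87/4
iteration 6: select CHPS,O (d=87/4); attach at lengths (2, 87/8); label the merged cluster CHOPS
  updated: d(CHOPS,IWX)=128/5
iteration 7: select CHOPS,IWX (d=128/5); attach at lengths (77/40, 49/5); label the merged cluster CHIOPSWX
final tree: ((((C:2,H:2):55/8,(P:4,S:4):39/8):2,O:87/8):77/40,((I:1/2,W:1/2):5/2,X:3):49/5)
total length: 1097/20

77/40,49/5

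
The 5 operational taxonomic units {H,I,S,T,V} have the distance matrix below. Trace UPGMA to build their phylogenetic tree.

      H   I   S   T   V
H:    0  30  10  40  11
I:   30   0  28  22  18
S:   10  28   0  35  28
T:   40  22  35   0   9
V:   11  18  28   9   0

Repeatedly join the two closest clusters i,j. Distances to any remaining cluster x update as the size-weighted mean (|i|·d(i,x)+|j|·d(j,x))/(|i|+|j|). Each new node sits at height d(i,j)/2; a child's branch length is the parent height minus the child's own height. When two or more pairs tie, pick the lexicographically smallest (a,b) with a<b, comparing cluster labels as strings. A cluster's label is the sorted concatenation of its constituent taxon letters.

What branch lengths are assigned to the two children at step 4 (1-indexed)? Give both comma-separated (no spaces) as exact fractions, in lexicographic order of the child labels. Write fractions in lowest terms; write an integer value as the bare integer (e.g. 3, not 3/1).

28/3,13/3

iteration 1: select T,V (d=9); attach at lengths (9/2, 9/2); label the merged cluster TV
  updated: d(H,TV)=51/2, d(I,TV)=20, d(S,TV)=63/2
iteration 2: select H,S (d=10); attach at lengths (5, 5); label the merged cluster HS
  updated: d(HS,I)=29, d(HS,TV)=57/2
iteration 3: select I,TV (d=20); attach at lengths (10, 11/2); label the merged cluster ITV
  updated: d(HS,ITV)=86/3
iteration 4: select HS,ITV (d=86/3); attach at lengths (28/3, 13/3); label the merged cluster HISTV
final tree: ((H:5,S:5):28/3,(I:10,(T:9/2,V:9/2):11/2):13/3)
total length: 289/6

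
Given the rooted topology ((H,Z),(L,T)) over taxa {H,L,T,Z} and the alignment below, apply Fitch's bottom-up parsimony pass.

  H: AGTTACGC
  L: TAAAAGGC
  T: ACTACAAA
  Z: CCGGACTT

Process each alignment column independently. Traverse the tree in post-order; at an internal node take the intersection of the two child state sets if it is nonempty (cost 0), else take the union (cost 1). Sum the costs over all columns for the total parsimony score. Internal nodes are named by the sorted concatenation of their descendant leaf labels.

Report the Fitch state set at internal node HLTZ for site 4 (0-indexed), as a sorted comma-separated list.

HZ@0: {A} ∪ {C} = {A,C} (union, +1)
LT@0: {T} ∪ {A} = {A,T} (union, +1)
HLTZ@0: {A,C} ∩ {A,T} = {A} (intersection, +0)
HZ@1: {G} ∪ {C} = {C,G} (union, +1)
LT@1: {A} ∪ {C} = {A,C} (union, +1)
HLTZ@1: {C,G} ∩ {A,C} = {C} (intersection, +0)
HZ@2: {T} ∪ {G} = {G,T} (union, +1)
LT@2: {A} ∪ {T} = {A,T} (union, +1)
HLTZ@2: {G,T} ∩ {A,T} = {T} (intersection, +0)
HZ@3: {T} ∪ {G} = {G,T} (union, +1)
LT@3: {A} ∩ {A} = {A} (intersection, +0)
HLTZ@3: {G,T} ∪ {A} = {A,G,T} (union, +1)
HZ@4: {A} ∩ {A} = {A} (intersection, +0)
LT@4: {A} ∪ {C} = {A,C} (union, +1)
HLTZ@4: {A} ∩ {A,C} = {A} (intersection, +0)
HZ@5: {C} ∩ {C} = {C} (intersection, +0)
LT@5: {G} ∪ {A} = {A,G} (union, +1)
HLTZ@5: {C} ∪ {A,G} = {A,C,G} (union, +1)
HZ@6: {G} ∪ {T} = {G,T} (union, +1)
LT@6: {G} ∪ {A} = {A,G} (union, +1)
HLTZ@6: {G,T} ∩ {A,G} = {G} (intersection, +0)
HZ@7: {C} ∪ {T} = {C,T} (union, +1)
LT@7: {C} ∪ {A} = {A,C} (union, +1)
HLTZ@7: {C,T} ∩ {A,C} = {C} (intersection, +0)
per-site changes: [2, 2, 2, 2, 1, 2, 2, 2]; total = 15

A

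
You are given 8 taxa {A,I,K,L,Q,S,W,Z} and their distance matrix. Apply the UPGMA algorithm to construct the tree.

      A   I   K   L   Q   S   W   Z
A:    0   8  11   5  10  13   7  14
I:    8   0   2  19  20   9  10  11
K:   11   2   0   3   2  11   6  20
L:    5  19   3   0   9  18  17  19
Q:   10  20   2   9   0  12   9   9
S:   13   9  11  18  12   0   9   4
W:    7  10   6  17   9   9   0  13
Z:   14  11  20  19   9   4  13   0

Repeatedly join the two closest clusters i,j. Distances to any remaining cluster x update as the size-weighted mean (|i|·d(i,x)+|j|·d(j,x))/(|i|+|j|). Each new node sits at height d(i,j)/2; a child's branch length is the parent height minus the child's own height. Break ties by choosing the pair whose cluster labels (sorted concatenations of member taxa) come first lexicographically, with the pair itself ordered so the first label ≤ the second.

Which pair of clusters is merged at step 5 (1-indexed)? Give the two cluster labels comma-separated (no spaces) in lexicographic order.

AL,Q

step 1: merge (I,K) at d=2; branch lengths I→1, K→1; new cluster IK
  updated: d(A,IK)=19/2, d(IK,L)=11, d(IK,Q)=11, d(IK,S)=10, d(IK,W)=8, d(IK,Z)=31/2
step 2: merge (S,Z) at d=4; branch lengths S→2, Z→2; new cluster SZ
  updated: d(A,SZ)=27/2, d(IK,SZ)=51/4, d(L,SZ)=37/2, d(Q,SZ)=21/2, d(SZ,W)=11
step 3: merge (A,L) at d=5; branch lengths A→5/2, L→5/2; new cluster AL
  updated: d(AL,IK)=41/4, d(AL,Q)=19/2, d(AL,SZ)=16, d(AL,W)=12
step 4: merge (IK,W) at d=8; branch lengths IK→3, W→4; new cluster IKW
  updated: d(AL,IKW)=65/6, d(IKW,Q)=31/3, d(IKW,SZ)=73/6
step 5: merge (AL,Q) at d=19/2; branch lengths AL→9/4, Q→19/4; new cluster ALQ
  updated: d(ALQ,IKW)=32/3, d(ALQ,SZ)=85/6
step 6: merge (ALQ,IKW) at d=32/3; branch lengths ALQ→7/12, IKW→4/3; new cluster AIKLQW
  updated: d(AIKLQW,SZ)=79/6
step 7: merge (AIKLQW,SZ) at d=79/6; branch lengths AIKLQW→5/4, SZ→55/12; new cluster AIKLQSWZ
final tree: ((((A:5/2,L:5/2):9/4,Q:19/4):7/12,((I:1,K:1):3,W:4):4/3):5/4,(S:2,Z:2):55/12)
total length: 131/4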